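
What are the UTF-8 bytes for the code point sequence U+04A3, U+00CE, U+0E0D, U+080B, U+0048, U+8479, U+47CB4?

U+04A3: 2-byte form → D2 A3.
U+00CE: 2-byte form → C3 8E.
U+0E0D: 3-byte form → E0 B8 8D.
U+080B: 3-byte form → E0 A0 8B.
U+0048: 1-byte form → 48.
U+8479: 3-byte form → E8 91 B9.
U+47CB4: 4-byte form → F1 87 B2 B4.
Concatenated (18 bytes): D2 A3 C3 8E E0 B8 8D E0 A0 8B 48 E8 91 B9 F1 87 B2 B4.

D2 A3 C3 8E E0 B8 8D E0 A0 8B 48 E8 91 B9 F1 87 B2 B4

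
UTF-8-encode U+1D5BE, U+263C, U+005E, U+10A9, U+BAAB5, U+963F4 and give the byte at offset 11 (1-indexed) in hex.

0xA9

1-indexed offset 11 is 0-indexed offset 10.
U+1D5BE → 4-byte form F0 9D 96 BE at offsets 0–3.
U+263C → 3-byte form E2 98 BC at offsets 4–6.
U+005E → 1-byte form 5E at offsets 7–7.
U+10A9 → 3-byte form E1 82 A9 at offsets 8–10.
Offset 10 falls in char 4's range; it's byte 3 of E1 82 A9 = 0xA9.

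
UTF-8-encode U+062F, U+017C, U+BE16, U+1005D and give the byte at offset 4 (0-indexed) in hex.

0xEB

U+062F → 2-byte form D8 AF at offsets 0–1.
U+017C → 2-byte form C5 BC at offsets 2–3.
U+BE16 → 3-byte form EB B8 96 at offsets 4–6.
Offset 4 falls in char 3's range; it's byte 1 of EB B8 96 = 0xEB.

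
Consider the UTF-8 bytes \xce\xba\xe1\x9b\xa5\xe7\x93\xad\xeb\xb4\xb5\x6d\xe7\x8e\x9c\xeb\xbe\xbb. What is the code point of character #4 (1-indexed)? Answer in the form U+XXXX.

U+BD35

Offset 0: leading byte 0xCE = 11001110 → 2-byte char #1 = CE BA.
Offset 2: leading byte 0xE1 = 11100001 → 3-byte char #2 = E1 9B A5.
Offset 5: leading byte 0xE7 = 11100111 → 3-byte char #3 = E7 93 AD.
Offset 8: leading byte 0xEB = 11101011 → 3-byte char #4 = EB B4 B5.
Leading byte 0xEB = 11101011 matches 1110xxxx → 3-byte sequence.
Byte 1: 0xEB = 11101011, payload 1011 (4 bits).
Byte 2: 0xB4 = 10110100 (10xxxxxx ✓), payload 110100.
Byte 3: 0xB5 = 10110101 (10xxxxxx ✓), payload 110101.
Concatenate: 1011110100110101 = 0xBD35 (16 bits → U+BD35).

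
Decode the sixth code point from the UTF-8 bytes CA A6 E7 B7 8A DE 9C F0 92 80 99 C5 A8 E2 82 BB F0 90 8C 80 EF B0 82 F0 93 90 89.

U+20BB

Offset 0: leading byte 0xCA = 11001010 → 2-byte char #1 = CA A6.
Offset 2: leading byte 0xE7 = 11100111 → 3-byte char #2 = E7 B7 8A.
Offset 5: leading byte 0xDE = 11011110 → 2-byte char #3 = DE 9C.
Offset 7: leading byte 0xF0 = 11110000 → 4-byte char #4 = F0 92 80 99.
Offset 11: leading byte 0xC5 = 11000101 → 2-byte char #5 = C5 A8.
Offset 13: leading byte 0xE2 = 11100010 → 3-byte char #6 = E2 82 BB.
Leading byte 0xE2 = 11100010 matches 1110xxxx → 3-byte sequence.
Byte 1: 0xE2 = 11100010, payload 0010 (4 bits).
Byte 2: 0x82 = 10000010 (10xxxxxx ✓), payload 000010.
Byte 3: 0xBB = 10111011 (10xxxxxx ✓), payload 111011.
Concatenate: 0010000010111011 = 0x20BB (16 bits → U+20BB).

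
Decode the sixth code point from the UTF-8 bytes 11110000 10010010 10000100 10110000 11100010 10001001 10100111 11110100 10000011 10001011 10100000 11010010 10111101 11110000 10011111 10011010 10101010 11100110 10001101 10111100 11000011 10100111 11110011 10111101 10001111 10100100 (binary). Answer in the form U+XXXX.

Offset 0: leading byte 0xF0 = 11110000 → 4-byte char #1 = F0 92 84 B0.
Offset 4: leading byte 0xE2 = 11100010 → 3-byte char #2 = E2 89 A7.
Offset 7: leading byte 0xF4 = 11110100 → 4-byte char #3 = F4 83 8B A0.
Offset 11: leading byte 0xD2 = 11010010 → 2-byte char #4 = D2 BD.
Offset 13: leading byte 0xF0 = 11110000 → 4-byte char #5 = F0 9F 9A AA.
Offset 17: leading byte 0xE6 = 11100110 → 3-byte char #6 = E6 8D BC.
Leading byte 0xE6 = 11100110 matches 1110xxxx → 3-byte sequence.
Byte 1: 0xE6 = 11100110, payload 0110 (4 bits).
Byte 2: 0x8D = 10001101 (10xxxxxx ✓), payload 001101.
Byte 3: 0xBC = 10111100 (10xxxxxx ✓), payload 111100.
Concatenate: 0110001101111100 = 0x637C (16 bits → U+637C).

U+637C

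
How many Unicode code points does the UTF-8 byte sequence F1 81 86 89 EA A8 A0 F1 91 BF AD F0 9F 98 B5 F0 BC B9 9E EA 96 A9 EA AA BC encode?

Byte at offset 0: 0xF1 = 11110001 → 4-byte char (#1). Advance 4.
Byte at offset 4: 0xEA = 11101010 → 3-byte char (#2). Advance 3.
Byte at offset 7: 0xF1 = 11110001 → 4-byte char (#3). Advance 4.
Byte at offset 11: 0xF0 = 11110000 → 4-byte char (#4). Advance 4.
Byte at offset 15: 0xF0 = 11110000 → 4-byte char (#5). Advance 4.
Byte at offset 19: 0xEA = 11101010 → 3-byte char (#6). Advance 3.
Byte at offset 22: 0xEA = 11101010 → 3-byte char (#7). Advance 3.
Reached end at offset 25 after 7 code points.

7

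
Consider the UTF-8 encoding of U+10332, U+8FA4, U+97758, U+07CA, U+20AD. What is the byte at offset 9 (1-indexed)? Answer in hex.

0x97

1-indexed offset 9 is 0-indexed offset 8.
U+10332 → 4-byte form F0 90 8C B2 at offsets 0–3.
U+8FA4 → 3-byte form E8 BE A4 at offsets 4–6.
U+97758 → 4-byte form F2 97 9D 98 at offsets 7–10.
Offset 8 falls in char 3's range; it's byte 2 of F2 97 9D 98 = 0x97.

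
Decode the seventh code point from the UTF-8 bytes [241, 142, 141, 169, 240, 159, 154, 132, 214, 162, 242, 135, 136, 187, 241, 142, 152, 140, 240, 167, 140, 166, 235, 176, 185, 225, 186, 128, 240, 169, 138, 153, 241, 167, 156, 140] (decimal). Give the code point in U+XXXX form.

U+BC39

Offset 0: leading byte 0xF1 = 11110001 → 4-byte char #1 = F1 8E 8D A9.
Offset 4: leading byte 0xF0 = 11110000 → 4-byte char #2 = F0 9F 9A 84.
Offset 8: leading byte 0xD6 = 11010110 → 2-byte char #3 = D6 A2.
Offset 10: leading byte 0xF2 = 11110010 → 4-byte char #4 = F2 87 88 BB.
Offset 14: leading byte 0xF1 = 11110001 → 4-byte char #5 = F1 8E 98 8C.
Offset 18: leading byte 0xF0 = 11110000 → 4-byte char #6 = F0 A7 8C A6.
Offset 22: leading byte 0xEB = 11101011 → 3-byte char #7 = EB B0 B9.
Leading byte 0xEB = 11101011 matches 1110xxxx → 3-byte sequence.
Byte 1: 0xEB = 11101011, payload 1011 (4 bits).
Byte 2: 0xB0 = 10110000 (10xxxxxx ✓), payload 110000.
Byte 3: 0xB9 = 10111001 (10xxxxxx ✓), payload 111001.
Concatenate: 1011110000111001 = 0xBC39 (16 bits → U+BC39).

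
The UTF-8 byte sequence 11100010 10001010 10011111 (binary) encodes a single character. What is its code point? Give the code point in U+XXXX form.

Leading byte 0xE2 = 11100010 matches 1110xxxx → 3-byte sequence.
Byte 1: 0xE2 = 11100010, payload 0010 (4 bits).
Byte 2: 0x8A = 10001010 (10xxxxxx ✓), payload 001010.
Byte 3: 0x9F = 10011111 (10xxxxxx ✓), payload 011111.
Concatenate: 0010001010011111 = 0x229F (16 bits → U+229F).

U+229F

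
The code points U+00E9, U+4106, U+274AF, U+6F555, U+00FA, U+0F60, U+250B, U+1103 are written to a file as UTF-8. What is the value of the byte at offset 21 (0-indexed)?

U+00E9 → 2-byte form C3 A9 at offsets 0–1.
U+4106 → 3-byte form E4 84 86 at offsets 2–4.
U+274AF → 4-byte form F0 A7 92 AF at offsets 5–8.
U+6F555 → 4-byte form F1 AF 95 95 at offsets 9–12.
U+00FA → 2-byte form C3 BA at offsets 13–14.
U+0F60 → 3-byte form E0 BD A0 at offsets 15–17.
U+250B → 3-byte form E2 94 8B at offsets 18–20.
U+1103 → 3-byte form E1 84 83 at offsets 21–23.
Offset 21 falls in char 8's range; it's byte 1 of E1 84 83 = 0xE1.

0xE1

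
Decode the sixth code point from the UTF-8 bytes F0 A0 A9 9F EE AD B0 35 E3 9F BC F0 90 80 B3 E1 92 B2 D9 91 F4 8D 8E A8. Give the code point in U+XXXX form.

U+14B2

Offset 0: leading byte 0xF0 = 11110000 → 4-byte char #1 = F0 A0 A9 9F.
Offset 4: leading byte 0xEE = 11101110 → 3-byte char #2 = EE AD B0.
Offset 7: leading byte 0x35 = 00110101 → 1-byte char #3 = 35.
Offset 8: leading byte 0xE3 = 11100011 → 3-byte char #4 = E3 9F BC.
Offset 11: leading byte 0xF0 = 11110000 → 4-byte char #5 = F0 90 80 B3.
Offset 15: leading byte 0xE1 = 11100001 → 3-byte char #6 = E1 92 B2.
Leading byte 0xE1 = 11100001 matches 1110xxxx → 3-byte sequence.
Byte 1: 0xE1 = 11100001, payload 0001 (4 bits).
Byte 2: 0x92 = 10010010 (10xxxxxx ✓), payload 010010.
Byte 3: 0xB2 = 10110010 (10xxxxxx ✓), payload 110010.
Concatenate: 0001010010110010 = 0x14B2 (16 bits → U+14B2).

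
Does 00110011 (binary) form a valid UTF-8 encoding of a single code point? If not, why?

Leading byte 0x33 = 00110011 → 1-byte form.

valid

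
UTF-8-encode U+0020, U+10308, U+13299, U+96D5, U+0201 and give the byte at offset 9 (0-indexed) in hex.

0xE9

U+0020 → 1-byte form 20 at offsets 0–0.
U+10308 → 4-byte form F0 90 8C 88 at offsets 1–4.
U+13299 → 4-byte form F0 93 8A 99 at offsets 5–8.
U+96D5 → 3-byte form E9 9B 95 at offsets 9–11.
Offset 9 falls in char 4's range; it's byte 1 of E9 9B 95 = 0xE9.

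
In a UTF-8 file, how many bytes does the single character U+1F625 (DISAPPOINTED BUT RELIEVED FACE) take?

4

U+1F625 = 0x1F625. UTF-8 uses 1 byte below 0x80, 2 below 0x800, 3 below 0x10000, 4 up to 0x10FFFF. 0x1F625 is in U+10000–U+10FFFF → 4 bytes.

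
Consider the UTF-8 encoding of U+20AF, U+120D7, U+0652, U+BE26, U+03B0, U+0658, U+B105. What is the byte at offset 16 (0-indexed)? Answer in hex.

U+20AF → 3-byte form E2 82 AF at offsets 0–2.
U+120D7 → 4-byte form F0 92 83 97 at offsets 3–6.
U+0652 → 2-byte form D9 92 at offsets 7–8.
U+BE26 → 3-byte form EB B8 A6 at offsets 9–11.
U+03B0 → 2-byte form CE B0 at offsets 12–13.
U+0658 → 2-byte form D9 98 at offsets 14–15.
U+B105 → 3-byte form EB 84 85 at offsets 16–18.
Offset 16 falls in char 7's range; it's byte 1 of EB 84 85 = 0xEB.

0xEB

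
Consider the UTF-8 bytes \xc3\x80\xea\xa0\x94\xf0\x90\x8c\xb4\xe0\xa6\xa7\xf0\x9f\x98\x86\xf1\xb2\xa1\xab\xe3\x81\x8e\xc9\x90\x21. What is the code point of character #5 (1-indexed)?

Offset 0: leading byte 0xC3 = 11000011 → 2-byte char #1 = C3 80.
Offset 2: leading byte 0xEA = 11101010 → 3-byte char #2 = EA A0 94.
Offset 5: leading byte 0xF0 = 11110000 → 4-byte char #3 = F0 90 8C B4.
Offset 9: leading byte 0xE0 = 11100000 → 3-byte char #4 = E0 A6 A7.
Offset 12: leading byte 0xF0 = 11110000 → 4-byte char #5 = F0 9F 98 86.
Leading byte 0xF0 = 11110000 matches 11110xxx → 4-byte sequence.
Byte 1: 0xF0 = 11110000, payload 000 (3 bits).
Byte 2: 0x9F = 10011111 (10xxxxxx ✓), payload 011111.
Byte 3: 0x98 = 10011000 (10xxxxxx ✓), payload 011000.
Byte 4: 0x86 = 10000110 (10xxxxxx ✓), payload 000110.
Concatenate: 000011111011000000110 = 0x1F606 (21 bits → U+1F606).

U+1F606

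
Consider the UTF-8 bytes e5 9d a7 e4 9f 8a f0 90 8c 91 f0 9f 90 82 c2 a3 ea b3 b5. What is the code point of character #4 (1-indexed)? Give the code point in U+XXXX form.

Offset 0: leading byte 0xE5 = 11100101 → 3-byte char #1 = E5 9D A7.
Offset 3: leading byte 0xE4 = 11100100 → 3-byte char #2 = E4 9F 8A.
Offset 6: leading byte 0xF0 = 11110000 → 4-byte char #3 = F0 90 8C 91.
Offset 10: leading byte 0xF0 = 11110000 → 4-byte char #4 = F0 9F 90 82.
Leading byte 0xF0 = 11110000 matches 11110xxx → 4-byte sequence.
Byte 1: 0xF0 = 11110000, payload 000 (3 bits).
Byte 2: 0x9F = 10011111 (10xxxxxx ✓), payload 011111.
Byte 3: 0x90 = 10010000 (10xxxxxx ✓), payload 010000.
Byte 4: 0x82 = 10000010 (10xxxxxx ✓), payload 000010.
Concatenate: 000011111010000000010 = 0x1F402 (21 bits → U+1F402).

U+1F402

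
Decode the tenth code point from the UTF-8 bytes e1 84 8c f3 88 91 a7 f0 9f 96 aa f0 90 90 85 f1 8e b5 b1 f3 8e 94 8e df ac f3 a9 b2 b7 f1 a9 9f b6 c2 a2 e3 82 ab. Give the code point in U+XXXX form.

U+00A2

Offset 0: leading byte 0xE1 = 11100001 → 3-byte char #1 = E1 84 8C.
Offset 3: leading byte 0xF3 = 11110011 → 4-byte char #2 = F3 88 91 A7.
Offset 7: leading byte 0xF0 = 11110000 → 4-byte char #3 = F0 9F 96 AA.
Offset 11: leading byte 0xF0 = 11110000 → 4-byte char #4 = F0 90 90 85.
Offset 15: leading byte 0xF1 = 11110001 → 4-byte char #5 = F1 8E B5 B1.
Offset 19: leading byte 0xF3 = 11110011 → 4-byte char #6 = F3 8E 94 8E.
Offset 23: leading byte 0xDF = 11011111 → 2-byte char #7 = DF AC.
Offset 25: leading byte 0xF3 = 11110011 → 4-byte char #8 = F3 A9 B2 B7.
Offset 29: leading byte 0xF1 = 11110001 → 4-byte char #9 = F1 A9 9F B6.
Offset 33: leading byte 0xC2 = 11000010 → 2-byte char #10 = C2 A2.
Leading byte 0xC2 = 11000010 matches 110xxxxx → 2-byte sequence.
Byte 1: 0xC2 = 11000010, payload 00010 (5 bits).
Byte 2: 0xA2 = 10100010 (10xxxxxx ✓), payload 100010.
Concatenate: 00010100010 = 0xA2 (11 bits → U+00A2).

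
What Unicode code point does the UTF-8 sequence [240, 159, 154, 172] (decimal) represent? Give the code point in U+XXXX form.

Leading byte 0xF0 = 11110000 matches 11110xxx → 4-byte sequence.
Byte 1: 0xF0 = 11110000, payload 000 (3 bits).
Byte 2: 0x9F = 10011111 (10xxxxxx ✓), payload 011111.
Byte 3: 0x9A = 10011010 (10xxxxxx ✓), payload 011010.
Byte 4: 0xAC = 10101100 (10xxxxxx ✓), payload 101100.
Concatenate: 000011111011010101100 = 0x1F6AC (21 bits → U+1F6AC).

U+1F6AC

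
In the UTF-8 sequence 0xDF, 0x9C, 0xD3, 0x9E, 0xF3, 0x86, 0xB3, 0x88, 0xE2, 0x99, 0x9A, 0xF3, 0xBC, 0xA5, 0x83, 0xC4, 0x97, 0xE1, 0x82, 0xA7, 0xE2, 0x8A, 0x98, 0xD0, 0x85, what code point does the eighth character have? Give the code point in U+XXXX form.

U+2298

Offset 0: leading byte 0xDF = 11011111 → 2-byte char #1 = DF 9C.
Offset 2: leading byte 0xD3 = 11010011 → 2-byte char #2 = D3 9E.
Offset 4: leading byte 0xF3 = 11110011 → 4-byte char #3 = F3 86 B3 88.
Offset 8: leading byte 0xE2 = 11100010 → 3-byte char #4 = E2 99 9A.
Offset 11: leading byte 0xF3 = 11110011 → 4-byte char #5 = F3 BC A5 83.
Offset 15: leading byte 0xC4 = 11000100 → 2-byte char #6 = C4 97.
Offset 17: leading byte 0xE1 = 11100001 → 3-byte char #7 = E1 82 A7.
Offset 20: leading byte 0xE2 = 11100010 → 3-byte char #8 = E2 8A 98.
Leading byte 0xE2 = 11100010 matches 1110xxxx → 3-byte sequence.
Byte 1: 0xE2 = 11100010, payload 0010 (4 bits).
Byte 2: 0x8A = 10001010 (10xxxxxx ✓), payload 001010.
Byte 3: 0x98 = 10011000 (10xxxxxx ✓), payload 011000.
Concatenate: 0010001010011000 = 0x2298 (16 bits → U+2298).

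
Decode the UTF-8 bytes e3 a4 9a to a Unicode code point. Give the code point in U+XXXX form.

U+391A

Leading byte 0xE3 = 11100011 matches 1110xxxx → 3-byte sequence.
Byte 1: 0xE3 = 11100011, payload 0011 (4 bits).
Byte 2: 0xA4 = 10100100 (10xxxxxx ✓), payload 100100.
Byte 3: 0x9A = 10011010 (10xxxxxx ✓), payload 011010.
Concatenate: 0011100100011010 = 0x391A (16 bits → U+391A).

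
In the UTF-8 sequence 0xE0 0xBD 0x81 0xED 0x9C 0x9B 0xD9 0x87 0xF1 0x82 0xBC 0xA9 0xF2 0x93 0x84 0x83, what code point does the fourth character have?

U+42F29

Offset 0: leading byte 0xE0 = 11100000 → 3-byte char #1 = E0 BD 81.
Offset 3: leading byte 0xED = 11101101 → 3-byte char #2 = ED 9C 9B.
Offset 6: leading byte 0xD9 = 11011001 → 2-byte char #3 = D9 87.
Offset 8: leading byte 0xF1 = 11110001 → 4-byte char #4 = F1 82 BC A9.
Leading byte 0xF1 = 11110001 matches 11110xxx → 4-byte sequence.
Byte 1: 0xF1 = 11110001, payload 001 (3 bits).
Byte 2: 0x82 = 10000010 (10xxxxxx ✓), payload 000010.
Byte 3: 0xBC = 10111100 (10xxxxxx ✓), payload 111100.
Byte 4: 0xA9 = 10101001 (10xxxxxx ✓), payload 101001.
Concatenate: 001000010111100101001 = 0x42F29 (21 bits → U+42F29).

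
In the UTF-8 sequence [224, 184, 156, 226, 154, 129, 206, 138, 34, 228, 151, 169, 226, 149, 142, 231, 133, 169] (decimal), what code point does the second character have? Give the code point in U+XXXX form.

U+2681

Offset 0: leading byte 0xE0 = 11100000 → 3-byte char #1 = E0 B8 9C.
Offset 3: leading byte 0xE2 = 11100010 → 3-byte char #2 = E2 9A 81.
Leading byte 0xE2 = 11100010 matches 1110xxxx → 3-byte sequence.
Byte 1: 0xE2 = 11100010, payload 0010 (4 bits).
Byte 2: 0x9A = 10011010 (10xxxxxx ✓), payload 011010.
Byte 3: 0x81 = 10000001 (10xxxxxx ✓), payload 000001.
Concatenate: 0010011010000001 = 0x2681 (16 bits → U+2681).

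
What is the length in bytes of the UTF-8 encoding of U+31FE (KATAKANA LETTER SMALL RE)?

U+31FE = 0x31FE. UTF-8 uses 1 byte below 0x80, 2 below 0x800, 3 below 0x10000, 4 up to 0x10FFFF. 0x31FE is in U+0800–U+FFFF → 3 bytes.

3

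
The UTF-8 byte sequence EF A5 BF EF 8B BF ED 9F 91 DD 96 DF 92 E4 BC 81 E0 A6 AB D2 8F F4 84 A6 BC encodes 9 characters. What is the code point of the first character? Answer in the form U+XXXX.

U+F97F

Offset 0: leading byte 0xEF = 11101111 → 3-byte char #1 = EF A5 BF.
Leading byte 0xEF = 11101111 matches 1110xxxx → 3-byte sequence.
Byte 1: 0xEF = 11101111, payload 1111 (4 bits).
Byte 2: 0xA5 = 10100101 (10xxxxxx ✓), payload 100101.
Byte 3: 0xBF = 10111111 (10xxxxxx ✓), payload 111111.
Concatenate: 1111100101111111 = 0xF97F (16 bits → U+F97F).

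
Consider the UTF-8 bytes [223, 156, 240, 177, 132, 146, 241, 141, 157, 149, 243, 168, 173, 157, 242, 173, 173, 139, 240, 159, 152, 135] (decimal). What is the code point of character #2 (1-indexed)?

Offset 0: leading byte 0xDF = 11011111 → 2-byte char #1 = DF 9C.
Offset 2: leading byte 0xF0 = 11110000 → 4-byte char #2 = F0 B1 84 92.
Leading byte 0xF0 = 11110000 matches 11110xxx → 4-byte sequence.
Byte 1: 0xF0 = 11110000, payload 000 (3 bits).
Byte 2: 0xB1 = 10110001 (10xxxxxx ✓), payload 110001.
Byte 3: 0x84 = 10000100 (10xxxxxx ✓), payload 000100.
Byte 4: 0x92 = 10010010 (10xxxxxx ✓), payload 010010.
Concatenate: 000110001000100010010 = 0x31112 (21 bits → U+31112).

U+31112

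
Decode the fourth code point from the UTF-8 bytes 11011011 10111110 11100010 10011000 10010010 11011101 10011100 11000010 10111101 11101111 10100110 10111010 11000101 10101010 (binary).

U+00BD

Offset 0: leading byte 0xDB = 11011011 → 2-byte char #1 = DB BE.
Offset 2: leading byte 0xE2 = 11100010 → 3-byte char #2 = E2 98 92.
Offset 5: leading byte 0xDD = 11011101 → 2-byte char #3 = DD 9C.
Offset 7: leading byte 0xC2 = 11000010 → 2-byte char #4 = C2 BD.
Leading byte 0xC2 = 11000010 matches 110xxxxx → 2-byte sequence.
Byte 1: 0xC2 = 11000010, payload 00010 (5 bits).
Byte 2: 0xBD = 10111101 (10xxxxxx ✓), payload 111101.
Concatenate: 00010111101 = 0xBD (11 bits → U+00BD).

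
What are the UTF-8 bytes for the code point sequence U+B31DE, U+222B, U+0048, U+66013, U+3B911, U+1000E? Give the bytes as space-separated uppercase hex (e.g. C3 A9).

U+B31DE: 4-byte form → F2 B3 87 9E.
U+222B: 3-byte form → E2 88 AB.
U+0048: 1-byte form → 48.
U+66013: 4-byte form → F1 A6 80 93.
U+3B911: 4-byte form → F0 BB A4 91.
U+1000E: 4-byte form → F0 90 80 8E.
Concatenated (20 bytes): F2 B3 87 9E E2 88 AB 48 F1 A6 80 93 F0 BB A4 91 F0 90 80 8E.

F2 B3 87 9E E2 88 AB 48 F1 A6 80 93 F0 BB A4 91 F0 90 80 8E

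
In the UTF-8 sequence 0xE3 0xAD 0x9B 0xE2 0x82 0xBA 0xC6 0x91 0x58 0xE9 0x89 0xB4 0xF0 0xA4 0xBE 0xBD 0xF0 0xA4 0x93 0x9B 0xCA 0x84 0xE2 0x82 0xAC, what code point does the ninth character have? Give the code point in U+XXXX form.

Offset 0: leading byte 0xE3 = 11100011 → 3-byte char #1 = E3 AD 9B.
Offset 3: leading byte 0xE2 = 11100010 → 3-byte char #2 = E2 82 BA.
Offset 6: leading byte 0xC6 = 11000110 → 2-byte char #3 = C6 91.
Offset 8: leading byte 0x58 = 01011000 → 1-byte char #4 = 58.
Offset 9: leading byte 0xE9 = 11101001 → 3-byte char #5 = E9 89 B4.
Offset 12: leading byte 0xF0 = 11110000 → 4-byte char #6 = F0 A4 BE BD.
Offset 16: leading byte 0xF0 = 11110000 → 4-byte char #7 = F0 A4 93 9B.
Offset 20: leading byte 0xCA = 11001010 → 2-byte char #8 = CA 84.
Offset 22: leading byte 0xE2 = 11100010 → 3-byte char #9 = E2 82 AC.
Leading byte 0xE2 = 11100010 matches 1110xxxx → 3-byte sequence.
Byte 1: 0xE2 = 11100010, payload 0010 (4 bits).
Byte 2: 0x82 = 10000010 (10xxxxxx ✓), payload 000010.
Byte 3: 0xAC = 10101100 (10xxxxxx ✓), payload 101100.
Concatenate: 0010000010101100 = 0x20AC (16 bits → U+20AC).

U+20AC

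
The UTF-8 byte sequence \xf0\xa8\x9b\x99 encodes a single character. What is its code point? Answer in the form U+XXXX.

Leading byte 0xF0 = 11110000 matches 11110xxx → 4-byte sequence.
Byte 1: 0xF0 = 11110000, payload 000 (3 bits).
Byte 2: 0xA8 = 10101000 (10xxxxxx ✓), payload 101000.
Byte 3: 0x9B = 10011011 (10xxxxxx ✓), payload 011011.
Byte 4: 0x99 = 10011001 (10xxxxxx ✓), payload 011001.
Concatenate: 000101000011011011001 = 0x286D9 (21 bits → U+286D9).

U+286D9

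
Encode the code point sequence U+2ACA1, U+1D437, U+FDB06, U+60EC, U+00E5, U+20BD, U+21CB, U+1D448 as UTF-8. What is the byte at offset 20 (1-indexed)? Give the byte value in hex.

0xBD

1-indexed offset 20 is 0-indexed offset 19.
U+2ACA1 → 4-byte form F0 AA B2 A1 at offsets 0–3.
U+1D437 → 4-byte form F0 9D 90 B7 at offsets 4–7.
U+FDB06 → 4-byte form F3 BD AC 86 at offsets 8–11.
U+60EC → 3-byte form E6 83 AC at offsets 12–14.
U+00E5 → 2-byte form C3 A5 at offsets 15–16.
U+20BD → 3-byte form E2 82 BD at offsets 17–19.
Offset 19 falls in char 6's range; it's byte 3 of E2 82 BD = 0xBD.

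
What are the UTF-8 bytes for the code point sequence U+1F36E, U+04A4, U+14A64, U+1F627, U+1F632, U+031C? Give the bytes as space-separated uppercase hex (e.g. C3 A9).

F0 9F 8D AE D2 A4 F0 94 A9 A4 F0 9F 98 A7 F0 9F 98 B2 CC 9C

U+1F36E: 4-byte form → F0 9F 8D AE.
U+04A4: 2-byte form → D2 A4.
U+14A64: 4-byte form → F0 94 A9 A4.
U+1F627: 4-byte form → F0 9F 98 A7.
U+1F632: 4-byte form → F0 9F 98 B2.
U+031C: 2-byte form → CC 9C.
Concatenated (20 bytes): F0 9F 8D AE D2 A4 F0 94 A9 A4 F0 9F 98 A7 F0 9F 98 B2 CC 9C.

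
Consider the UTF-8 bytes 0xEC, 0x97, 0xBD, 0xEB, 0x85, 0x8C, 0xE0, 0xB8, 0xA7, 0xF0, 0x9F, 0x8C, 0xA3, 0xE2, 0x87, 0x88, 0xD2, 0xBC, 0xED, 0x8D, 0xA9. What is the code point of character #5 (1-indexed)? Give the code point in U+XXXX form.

U+21C8

Offset 0: leading byte 0xEC = 11101100 → 3-byte char #1 = EC 97 BD.
Offset 3: leading byte 0xEB = 11101011 → 3-byte char #2 = EB 85 8C.
Offset 6: leading byte 0xE0 = 11100000 → 3-byte char #3 = E0 B8 A7.
Offset 9: leading byte 0xF0 = 11110000 → 4-byte char #4 = F0 9F 8C A3.
Offset 13: leading byte 0xE2 = 11100010 → 3-byte char #5 = E2 87 88.
Leading byte 0xE2 = 11100010 matches 1110xxxx → 3-byte sequence.
Byte 1: 0xE2 = 11100010, payload 0010 (4 bits).
Byte 2: 0x87 = 10000111 (10xxxxxx ✓), payload 000111.
Byte 3: 0x88 = 10001000 (10xxxxxx ✓), payload 001000.
Concatenate: 0010000111001000 = 0x21C8 (16 bits → U+21C8).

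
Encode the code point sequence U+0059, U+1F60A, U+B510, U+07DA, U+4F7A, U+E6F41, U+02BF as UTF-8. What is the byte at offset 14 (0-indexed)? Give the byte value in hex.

U+0059 → 1-byte form 59 at offsets 0–0.
U+1F60A → 4-byte form F0 9F 98 8A at offsets 1–4.
U+B510 → 3-byte form EB 94 90 at offsets 5–7.
U+07DA → 2-byte form DF 9A at offsets 8–9.
U+4F7A → 3-byte form E4 BD BA at offsets 10–12.
U+E6F41 → 4-byte form F3 A6 BD 81 at offsets 13–16.
Offset 14 falls in char 6's range; it's byte 2 of F3 A6 BD 81 = 0xA6.

0xA6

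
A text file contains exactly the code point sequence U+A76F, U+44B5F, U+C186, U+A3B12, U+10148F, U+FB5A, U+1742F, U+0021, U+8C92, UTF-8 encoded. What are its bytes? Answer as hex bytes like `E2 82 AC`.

EA 9D AF F1 84 AD 9F EC 86 86 F2 A3 AC 92 F4 81 92 8F EF AD 9A F0 97 90 AF 21 E8 B2 92

U+A76F: 3-byte form → EA 9D AF.
U+44B5F: 4-byte form → F1 84 AD 9F.
U+C186: 3-byte form → EC 86 86.
U+A3B12: 4-byte form → F2 A3 AC 92.
U+10148F: 4-byte form → F4 81 92 8F.
U+FB5A: 3-byte form → EF AD 9A.
U+1742F: 4-byte form → F0 97 90 AF.
U+0021: 1-byte form → 21.
U+8C92: 3-byte form → E8 B2 92.
Concatenated (29 bytes): EA 9D AF F1 84 AD 9F EC 86 86 F2 A3 AC 92 F4 81 92 8F EF AD 9A F0 97 90 AF 21 E8 B2 92.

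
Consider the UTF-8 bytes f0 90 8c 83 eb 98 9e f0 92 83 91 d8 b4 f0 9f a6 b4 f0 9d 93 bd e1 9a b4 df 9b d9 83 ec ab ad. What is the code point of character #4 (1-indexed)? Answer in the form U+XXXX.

Offset 0: leading byte 0xF0 = 11110000 → 4-byte char #1 = F0 90 8C 83.
Offset 4: leading byte 0xEB = 11101011 → 3-byte char #2 = EB 98 9E.
Offset 7: leading byte 0xF0 = 11110000 → 4-byte char #3 = F0 92 83 91.
Offset 11: leading byte 0xD8 = 11011000 → 2-byte char #4 = D8 B4.
Leading byte 0xD8 = 11011000 matches 110xxxxx → 2-byte sequence.
Byte 1: 0xD8 = 11011000, payload 11000 (5 bits).
Byte 2: 0xB4 = 10110100 (10xxxxxx ✓), payload 110100.
Concatenate: 11000110100 = 0x634 (11 bits → U+0634).

U+0634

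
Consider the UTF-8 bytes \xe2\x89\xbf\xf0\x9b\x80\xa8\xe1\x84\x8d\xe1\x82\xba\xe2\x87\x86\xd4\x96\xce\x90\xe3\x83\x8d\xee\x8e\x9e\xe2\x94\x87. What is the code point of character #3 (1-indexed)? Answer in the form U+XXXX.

U+110D

Offset 0: leading byte 0xE2 = 11100010 → 3-byte char #1 = E2 89 BF.
Offset 3: leading byte 0xF0 = 11110000 → 4-byte char #2 = F0 9B 80 A8.
Offset 7: leading byte 0xE1 = 11100001 → 3-byte char #3 = E1 84 8D.
Leading byte 0xE1 = 11100001 matches 1110xxxx → 3-byte sequence.
Byte 1: 0xE1 = 11100001, payload 0001 (4 bits).
Byte 2: 0x84 = 10000100 (10xxxxxx ✓), payload 000100.
Byte 3: 0x8D = 10001101 (10xxxxxx ✓), payload 001101.
Concatenate: 0001000100001101 = 0x110D (16 bits → U+110D).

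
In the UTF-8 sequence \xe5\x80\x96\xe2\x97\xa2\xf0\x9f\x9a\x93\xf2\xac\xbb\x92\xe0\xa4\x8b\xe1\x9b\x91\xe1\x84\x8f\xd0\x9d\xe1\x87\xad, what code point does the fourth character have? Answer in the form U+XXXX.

U+ACED2

Offset 0: leading byte 0xE5 = 11100101 → 3-byte char #1 = E5 80 96.
Offset 3: leading byte 0xE2 = 11100010 → 3-byte char #2 = E2 97 A2.
Offset 6: leading byte 0xF0 = 11110000 → 4-byte char #3 = F0 9F 9A 93.
Offset 10: leading byte 0xF2 = 11110010 → 4-byte char #4 = F2 AC BB 92.
Leading byte 0xF2 = 11110010 matches 11110xxx → 4-byte sequence.
Byte 1: 0xF2 = 11110010, payload 010 (3 bits).
Byte 2: 0xAC = 10101100 (10xxxxxx ✓), payload 101100.
Byte 3: 0xBB = 10111011 (10xxxxxx ✓), payload 111011.
Byte 4: 0x92 = 10010010 (10xxxxxx ✓), payload 010010.
Concatenate: 010101100111011010010 = 0xACED2 (21 bits → U+ACED2).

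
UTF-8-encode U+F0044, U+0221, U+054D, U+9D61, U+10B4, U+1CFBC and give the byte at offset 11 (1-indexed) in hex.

0xA1

1-indexed offset 11 is 0-indexed offset 10.
U+F0044 → 4-byte form F3 B0 81 84 at offsets 0–3.
U+0221 → 2-byte form C8 A1 at offsets 4–5.
U+054D → 2-byte form D5 8D at offsets 6–7.
U+9D61 → 3-byte form E9 B5 A1 at offsets 8–10.
Offset 10 falls in char 4's range; it's byte 3 of E9 B5 A1 = 0xA1.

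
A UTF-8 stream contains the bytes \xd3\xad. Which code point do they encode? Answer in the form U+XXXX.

Leading byte 0xD3 = 11010011 matches 110xxxxx → 2-byte sequence.
Byte 1: 0xD3 = 11010011, payload 10011 (5 bits).
Byte 2: 0xAD = 10101101 (10xxxxxx ✓), payload 101101.
Concatenate: 10011101101 = 0x4ED (11 bits → U+04ED).

U+04ED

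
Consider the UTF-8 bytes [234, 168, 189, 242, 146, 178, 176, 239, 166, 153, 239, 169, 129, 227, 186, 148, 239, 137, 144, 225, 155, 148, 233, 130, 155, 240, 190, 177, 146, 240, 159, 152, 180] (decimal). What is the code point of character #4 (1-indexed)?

Offset 0: leading byte 0xEA = 11101010 → 3-byte char #1 = EA A8 BD.
Offset 3: leading byte 0xF2 = 11110010 → 4-byte char #2 = F2 92 B2 B0.
Offset 7: leading byte 0xEF = 11101111 → 3-byte char #3 = EF A6 99.
Offset 10: leading byte 0xEF = 11101111 → 3-byte char #4 = EF A9 81.
Leading byte 0xEF = 11101111 matches 1110xxxx → 3-byte sequence.
Byte 1: 0xEF = 11101111, payload 1111 (4 bits).
Byte 2: 0xA9 = 10101001 (10xxxxxx ✓), payload 101001.
Byte 3: 0x81 = 10000001 (10xxxxxx ✓), payload 000001.
Concatenate: 1111101001000001 = 0xFA41 (16 bits → U+FA41).

U+FA41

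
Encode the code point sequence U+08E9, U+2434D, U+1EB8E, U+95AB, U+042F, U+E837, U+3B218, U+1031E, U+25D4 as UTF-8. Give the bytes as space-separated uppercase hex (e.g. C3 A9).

U+08E9: 3-byte form → E0 A3 A9.
U+2434D: 4-byte form → F0 A4 8D 8D.
U+1EB8E: 4-byte form → F0 9E AE 8E.
U+95AB: 3-byte form → E9 96 AB.
U+042F: 2-byte form → D0 AF.
U+E837: 3-byte form → EE A0 B7.
U+3B218: 4-byte form → F0 BB 88 98.
U+1031E: 4-byte form → F0 90 8C 9E.
U+25D4: 3-byte form → E2 97 94.
Concatenated (30 bytes): E0 A3 A9 F0 A4 8D 8D F0 9E AE 8E E9 96 AB D0 AF EE A0 B7 F0 BB 88 98 F0 90 8C 9E E2 97 94.

E0 A3 A9 F0 A4 8D 8D F0 9E AE 8E E9 96 AB D0 AF EE A0 B7 F0 BB 88 98 F0 90 8C 9E E2 97 94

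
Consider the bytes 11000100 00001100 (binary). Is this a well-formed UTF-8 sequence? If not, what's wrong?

Leading byte 0xC4 = 11000100 → 2-byte form.
Byte 2 is 0x0C = 00001100, which is not 10xxxxxx — expected a continuation byte.

invalid (non-continuation byte where continuation expected)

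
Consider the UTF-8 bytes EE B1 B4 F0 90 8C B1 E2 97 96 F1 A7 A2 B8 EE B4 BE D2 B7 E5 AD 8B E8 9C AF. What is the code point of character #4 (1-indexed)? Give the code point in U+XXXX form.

U+678B8

Offset 0: leading byte 0xEE = 11101110 → 3-byte char #1 = EE B1 B4.
Offset 3: leading byte 0xF0 = 11110000 → 4-byte char #2 = F0 90 8C B1.
Offset 7: leading byte 0xE2 = 11100010 → 3-byte char #3 = E2 97 96.
Offset 10: leading byte 0xF1 = 11110001 → 4-byte char #4 = F1 A7 A2 B8.
Leading byte 0xF1 = 11110001 matches 11110xxx → 4-byte sequence.
Byte 1: 0xF1 = 11110001, payload 001 (3 bits).
Byte 2: 0xA7 = 10100111 (10xxxxxx ✓), payload 100111.
Byte 3: 0xA2 = 10100010 (10xxxxxx ✓), payload 100010.
Byte 4: 0xB8 = 10111000 (10xxxxxx ✓), payload 111000.
Concatenate: 001100111100010111000 = 0x678B8 (21 bits → U+678B8).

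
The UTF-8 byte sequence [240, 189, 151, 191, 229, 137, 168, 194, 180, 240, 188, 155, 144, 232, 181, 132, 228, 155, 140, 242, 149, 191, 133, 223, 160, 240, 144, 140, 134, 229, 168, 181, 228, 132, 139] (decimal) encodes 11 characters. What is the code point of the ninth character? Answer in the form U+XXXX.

U+10306

Offset 0: leading byte 0xF0 = 11110000 → 4-byte char #1 = F0 BD 97 BF.
Offset 4: leading byte 0xE5 = 11100101 → 3-byte char #2 = E5 89 A8.
Offset 7: leading byte 0xC2 = 11000010 → 2-byte char #3 = C2 B4.
Offset 9: leading byte 0xF0 = 11110000 → 4-byte char #4 = F0 BC 9B 90.
Offset 13: leading byte 0xE8 = 11101000 → 3-byte char #5 = E8 B5 84.
Offset 16: leading byte 0xE4 = 11100100 → 3-byte char #6 = E4 9B 8C.
Offset 19: leading byte 0xF2 = 11110010 → 4-byte char #7 = F2 95 BF 85.
Offset 23: leading byte 0xDF = 11011111 → 2-byte char #8 = DF A0.
Offset 25: leading byte 0xF0 = 11110000 → 4-byte char #9 = F0 90 8C 86.
Leading byte 0xF0 = 11110000 matches 11110xxx → 4-byte sequence.
Byte 1: 0xF0 = 11110000, payload 000 (3 bits).
Byte 2: 0x90 = 10010000 (10xxxxxx ✓), payload 010000.
Byte 3: 0x8C = 10001100 (10xxxxxx ✓), payload 001100.
Byte 4: 0x86 = 10000110 (10xxxxxx ✓), payload 000110.
Concatenate: 000010000001100000110 = 0x10306 (21 bits → U+10306).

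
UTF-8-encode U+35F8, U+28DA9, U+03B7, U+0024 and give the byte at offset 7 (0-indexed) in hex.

U+35F8 → 3-byte form E3 97 B8 at offsets 0–2.
U+28DA9 → 4-byte form F0 A8 B6 A9 at offsets 3–6.
U+03B7 → 2-byte form CE B7 at offsets 7–8.
Offset 7 falls in char 3's range; it's byte 1 of CE B7 = 0xCE.

0xCE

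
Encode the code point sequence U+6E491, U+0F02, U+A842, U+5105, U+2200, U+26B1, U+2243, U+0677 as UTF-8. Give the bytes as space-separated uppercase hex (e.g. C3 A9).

F1 AE 92 91 E0 BC 82 EA A1 82 E5 84 85 E2 88 80 E2 9A B1 E2 89 83 D9 B7

U+6E491: 4-byte form → F1 AE 92 91.
U+0F02: 3-byte form → E0 BC 82.
U+A842: 3-byte form → EA A1 82.
U+5105: 3-byte form → E5 84 85.
U+2200: 3-byte form → E2 88 80.
U+26B1: 3-byte form → E2 9A B1.
U+2243: 3-byte form → E2 89 83.
U+0677: 2-byte form → D9 B7.
Concatenated (24 bytes): F1 AE 92 91 E0 BC 82 EA A1 82 E5 84 85 E2 88 80 E2 9A B1 E2 89 83 D9 B7.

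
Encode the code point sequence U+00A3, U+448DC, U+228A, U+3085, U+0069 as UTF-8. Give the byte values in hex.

C2 A3 F1 84 A3 9C E2 8A 8A E3 82 85 69

U+00A3: 2-byte form → C2 A3.
U+448DC: 4-byte form → F1 84 A3 9C.
U+228A: 3-byte form → E2 8A 8A.
U+3085: 3-byte form → E3 82 85.
U+0069: 1-byte form → 69.
Concatenated (13 bytes): C2 A3 F1 84 A3 9C E2 8A 8A E3 82 85 69.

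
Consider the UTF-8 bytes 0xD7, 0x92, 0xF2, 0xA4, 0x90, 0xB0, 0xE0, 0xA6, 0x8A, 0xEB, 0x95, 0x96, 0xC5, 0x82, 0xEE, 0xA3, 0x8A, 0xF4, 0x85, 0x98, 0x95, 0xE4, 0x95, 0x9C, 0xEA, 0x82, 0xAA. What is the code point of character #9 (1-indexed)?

Offset 0: leading byte 0xD7 = 11010111 → 2-byte char #1 = D7 92.
Offset 2: leading byte 0xF2 = 11110010 → 4-byte char #2 = F2 A4 90 B0.
Offset 6: leading byte 0xE0 = 11100000 → 3-byte char #3 = E0 A6 8A.
Offset 9: leading byte 0xEB = 11101011 → 3-byte char #4 = EB 95 96.
Offset 12: leading byte 0xC5 = 11000101 → 2-byte char #5 = C5 82.
Offset 14: leading byte 0xEE = 11101110 → 3-byte char #6 = EE A3 8A.
Offset 17: leading byte 0xF4 = 11110100 → 4-byte char #7 = F4 85 98 95.
Offset 21: leading byte 0xE4 = 11100100 → 3-byte char #8 = E4 95 9C.
Offset 24: leading byte 0xEA = 11101010 → 3-byte char #9 = EA 82 AA.
Leading byte 0xEA = 11101010 matches 1110xxxx → 3-byte sequence.
Byte 1: 0xEA = 11101010, payload 1010 (4 bits).
Byte 2: 0x82 = 10000010 (10xxxxxx ✓), payload 000010.
Byte 3: 0xAA = 10101010 (10xxxxxx ✓), payload 101010.
Concatenate: 1010000010101010 = 0xA0AA (16 bits → U+A0AA).

U+A0AA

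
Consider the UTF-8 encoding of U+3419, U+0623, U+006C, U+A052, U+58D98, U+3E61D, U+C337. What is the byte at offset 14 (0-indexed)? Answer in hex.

0xBE

U+3419 → 3-byte form E3 90 99 at offsets 0–2.
U+0623 → 2-byte form D8 A3 at offsets 3–4.
U+006C → 1-byte form 6C at offsets 5–5.
U+A052 → 3-byte form EA 81 92 at offsets 6–8.
U+58D98 → 4-byte form F1 98 B6 98 at offsets 9–12.
U+3E61D → 4-byte form F0 BE 98 9D at offsets 13–16.
Offset 14 falls in char 6's range; it's byte 2 of F0 BE 98 9D = 0xBE.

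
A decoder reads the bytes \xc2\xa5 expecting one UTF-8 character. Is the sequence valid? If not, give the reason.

Leading byte 0xC2 = 11000010 → 2-byte form.
Continuation bytes 0xA5=10100101 all match 10xxxxxx.
Decoded value 0xA5 is ≥ 0x80 (shortest form) and not a surrogate.

valid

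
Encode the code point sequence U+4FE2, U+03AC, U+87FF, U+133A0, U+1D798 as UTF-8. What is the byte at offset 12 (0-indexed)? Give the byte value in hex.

0xF0

U+4FE2 → 3-byte form E4 BF A2 at offsets 0–2.
U+03AC → 2-byte form CE AC at offsets 3–4.
U+87FF → 3-byte form E8 9F BF at offsets 5–7.
U+133A0 → 4-byte form F0 93 8E A0 at offsets 8–11.
U+1D798 → 4-byte form F0 9D 9E 98 at offsets 12–15.
Offset 12 falls in char 5's range; it's byte 1 of F0 9D 9E 98 = 0xF0.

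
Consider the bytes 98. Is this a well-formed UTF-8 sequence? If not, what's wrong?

Byte 0x98 = 10011000 has the form 10xxxxxx — a continuation byte — but there is no preceding leading byte.

invalid (continuation byte with no leading byte)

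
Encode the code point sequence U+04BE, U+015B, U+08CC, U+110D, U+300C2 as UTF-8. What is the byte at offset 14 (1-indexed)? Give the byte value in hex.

1-indexed offset 14 is 0-indexed offset 13.
U+04BE → 2-byte form D2 BE at offsets 0–1.
U+015B → 2-byte form C5 9B at offsets 2–3.
U+08CC → 3-byte form E0 A3 8C at offsets 4–6.
U+110D → 3-byte form E1 84 8D at offsets 7–9.
U+300C2 → 4-byte form F0 B0 83 82 at offsets 10–13.
Offset 13 falls in char 5's range; it's byte 4 of F0 B0 83 82 = 0x82.

0x82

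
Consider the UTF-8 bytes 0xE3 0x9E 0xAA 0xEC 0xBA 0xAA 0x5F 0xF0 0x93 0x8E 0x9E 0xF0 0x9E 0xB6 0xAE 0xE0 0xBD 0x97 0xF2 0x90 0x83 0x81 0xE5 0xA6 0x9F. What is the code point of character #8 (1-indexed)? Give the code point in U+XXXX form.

Offset 0: leading byte 0xE3 = 11100011 → 3-byte char #1 = E3 9E AA.
Offset 3: leading byte 0xEC = 11101100 → 3-byte char #2 = EC BA AA.
Offset 6: leading byte 0x5F = 01011111 → 1-byte char #3 = 5F.
Offset 7: leading byte 0xF0 = 11110000 → 4-byte char #4 = F0 93 8E 9E.
Offset 11: leading byte 0xF0 = 11110000 → 4-byte char #5 = F0 9E B6 AE.
Offset 15: leading byte 0xE0 = 11100000 → 3-byte char #6 = E0 BD 97.
Offset 18: leading byte 0xF2 = 11110010 → 4-byte char #7 = F2 90 83 81.
Offset 22: leading byte 0xE5 = 11100101 → 3-byte char #8 = E5 A6 9F.
Leading byte 0xE5 = 11100101 matches 1110xxxx → 3-byte sequence.
Byte 1: 0xE5 = 11100101, payload 0101 (4 bits).
Byte 2: 0xA6 = 10100110 (10xxxxxx ✓), payload 100110.
Byte 3: 0x9F = 10011111 (10xxxxxx ✓), payload 011111.
Concatenate: 0101100110011111 = 0x599F (16 bits → U+599F).

U+599F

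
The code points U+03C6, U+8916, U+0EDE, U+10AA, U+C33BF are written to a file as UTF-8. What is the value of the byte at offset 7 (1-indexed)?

1-indexed offset 7 is 0-indexed offset 6.
U+03C6 → 2-byte form CF 86 at offsets 0–1.
U+8916 → 3-byte form E8 A4 96 at offsets 2–4.
U+0EDE → 3-byte form E0 BB 9E at offsets 5–7.
Offset 6 falls in char 3's range; it's byte 2 of E0 BB 9E = 0xBB.

0xBB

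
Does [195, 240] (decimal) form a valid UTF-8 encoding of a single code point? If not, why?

invalid (non-continuation byte where continuation expected)

Leading byte 0xC3 = 11000011 → 2-byte form.
Byte 2 is 0xF0 = 11110000, which is not 10xxxxxx — expected a continuation byte.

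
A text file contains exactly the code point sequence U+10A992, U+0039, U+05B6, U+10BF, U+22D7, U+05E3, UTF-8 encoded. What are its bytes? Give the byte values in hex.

U+10A992: 4-byte form → F4 8A A6 92.
U+0039: 1-byte form → 39.
U+05B6: 2-byte form → D6 B6.
U+10BF: 3-byte form → E1 82 BF.
U+22D7: 3-byte form → E2 8B 97.
U+05E3: 2-byte form → D7 A3.
Concatenated (15 bytes): F4 8A A6 92 39 D6 B6 E1 82 BF E2 8B 97 D7 A3.

F4 8A A6 92 39 D6 B6 E1 82 BF E2 8B 97 D7 A3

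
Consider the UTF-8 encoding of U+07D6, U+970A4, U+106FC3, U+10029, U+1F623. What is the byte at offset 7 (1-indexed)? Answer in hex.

0xF4

1-indexed offset 7 is 0-indexed offset 6.
U+07D6 → 2-byte form DF 96 at offsets 0–1.
U+970A4 → 4-byte form F2 97 82 A4 at offsets 2–5.
U+106FC3 → 4-byte form F4 86 BF 83 at offsets 6–9.
Offset 6 falls in char 3's range; it's byte 1 of F4 86 BF 83 = 0xF4.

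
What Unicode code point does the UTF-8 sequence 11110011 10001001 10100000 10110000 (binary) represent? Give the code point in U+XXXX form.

U+C9830

Leading byte 0xF3 = 11110011 matches 11110xxx → 4-byte sequence.
Byte 1: 0xF3 = 11110011, payload 011 (3 bits).
Byte 2: 0x89 = 10001001 (10xxxxxx ✓), payload 001001.
Byte 3: 0xA0 = 10100000 (10xxxxxx ✓), payload 100000.
Byte 4: 0xB0 = 10110000 (10xxxxxx ✓), payload 110000.
Concatenate: 011001001100000110000 = 0xC9830 (21 bits → U+C9830).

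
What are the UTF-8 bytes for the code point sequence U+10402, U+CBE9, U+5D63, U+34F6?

F0 90 90 82 EC AF A9 E5 B5 A3 E3 93 B6

U+10402: 4-byte form → F0 90 90 82.
U+CBE9: 3-byte form → EC AF A9.
U+5D63: 3-byte form → E5 B5 A3.
U+34F6: 3-byte form → E3 93 B6.
Concatenated (13 bytes): F0 90 90 82 EC AF A9 E5 B5 A3 E3 93 B6.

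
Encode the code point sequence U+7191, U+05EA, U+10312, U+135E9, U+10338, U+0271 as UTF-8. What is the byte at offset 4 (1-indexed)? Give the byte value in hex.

0xD7

1-indexed offset 4 is 0-indexed offset 3.
U+7191 → 3-byte form E7 86 91 at offsets 0–2.
U+05EA → 2-byte form D7 AA at offsets 3–4.
Offset 3 falls in char 2's range; it's byte 1 of D7 AA = 0xD7.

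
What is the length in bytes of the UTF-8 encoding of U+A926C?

4

U+A926C = 0xA926C. UTF-8 uses 1 byte below 0x80, 2 below 0x800, 3 below 0x10000, 4 up to 0x10FFFF. 0xA926C is in U+10000–U+10FFFF → 4 bytes.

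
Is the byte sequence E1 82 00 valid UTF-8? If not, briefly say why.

Leading byte 0xE1 = 11100001 → 3-byte form.
Byte 3 is 0x00 = 00000000, which is not 10xxxxxx — expected a continuation byte.

invalid (non-continuation byte where continuation expected)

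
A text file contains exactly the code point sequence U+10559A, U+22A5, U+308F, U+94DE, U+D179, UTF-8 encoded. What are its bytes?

U+10559A: 4-byte form → F4 85 96 9A.
U+22A5: 3-byte form → E2 8A A5.
U+308F: 3-byte form → E3 82 8F.
U+94DE: 3-byte form → E9 93 9E.
U+D179: 3-byte form → ED 85 B9.
Concatenated (16 bytes): F4 85 96 9A E2 8A A5 E3 82 8F E9 93 9E ED 85 B9.

F4 85 96 9A E2 8A A5 E3 82 8F E9 93 9E ED 85 B9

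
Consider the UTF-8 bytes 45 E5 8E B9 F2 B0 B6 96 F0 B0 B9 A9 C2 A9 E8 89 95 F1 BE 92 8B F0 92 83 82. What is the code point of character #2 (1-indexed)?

U+53B9

Offset 0: leading byte 0x45 = 01000101 → 1-byte char #1 = 45.
Offset 1: leading byte 0xE5 = 11100101 → 3-byte char #2 = E5 8E B9.
Leading byte 0xE5 = 11100101 matches 1110xxxx → 3-byte sequence.
Byte 1: 0xE5 = 11100101, payload 0101 (4 bits).
Byte 2: 0x8E = 10001110 (10xxxxxx ✓), payload 001110.
Byte 3: 0xB9 = 10111001 (10xxxxxx ✓), payload 111001.
Concatenate: 0101001110111001 = 0x53B9 (16 bits → U+53B9).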